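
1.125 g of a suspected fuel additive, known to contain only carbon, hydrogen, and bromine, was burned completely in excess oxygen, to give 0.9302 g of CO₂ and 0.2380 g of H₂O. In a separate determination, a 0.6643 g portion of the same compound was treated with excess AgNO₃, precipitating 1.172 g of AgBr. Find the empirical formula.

mol C = 0.9302 g CO₂ ÷ 44.009 g/mol = 0.021137 mol
mol H = 2 × 0.2380 g H₂O ÷ 18.015 g/mol = 0.026422 mol
From the AgBr data: mol Br per gram of compound = (1.172 ÷ 187.772) ÷ 0.6643 = 0.0093958 mol/g, so in the 1.125 g combustion sample mol Br = 0.010570 mol
Divide by the smallest (0.010570 mol): C 2.000, H 2.500, Br 1.000
Multiplying each by 2 gives whole numbers: C 4.00, H 5.00, Br 2.00

C4H5Br2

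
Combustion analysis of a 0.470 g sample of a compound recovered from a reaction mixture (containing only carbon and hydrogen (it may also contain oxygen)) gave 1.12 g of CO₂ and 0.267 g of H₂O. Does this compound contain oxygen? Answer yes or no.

mol C = 1.12 g CO₂ ÷ 44.009 g/mol = 0.02545 mol
mol H = 2 × 0.267 g H₂O ÷ 18.015 g/mol = 0.02964 mol
C and H account for only 0.3356 g of the 0.470 g sample; the remaining 0.1344 g must be oxygen.

yes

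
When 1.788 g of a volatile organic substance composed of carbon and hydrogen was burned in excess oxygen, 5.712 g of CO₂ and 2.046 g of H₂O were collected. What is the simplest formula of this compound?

mol C = 5.712 g CO₂ ÷ 44.009 g/mol = 0.12979 mol
mol H = 2 × 2.046 g H₂O ÷ 18.015 g/mol = 0.22714 mol
Divide by the smallest (0.12979 mol): C 1.000, H 1.750
Multiplying each by 4 gives whole numbers: C 4.00, H 7.00

C4H7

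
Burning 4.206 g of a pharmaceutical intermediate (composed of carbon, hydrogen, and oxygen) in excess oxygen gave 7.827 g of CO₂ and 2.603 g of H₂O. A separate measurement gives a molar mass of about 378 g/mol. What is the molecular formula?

mol C = 7.827 g CO₂ ÷ 44.009 g/mol = 0.17785 mol
mol H = 2 × 2.603 g H₂O ÷ 18.015 g/mol = 0.28898 mol
mass O = 4.206 − (2.1362 + 0.29129) = 1.7786 g → mol O = 1.7786 ÷ 15.999 = 0.11117 mol
Divide by the smallest (0.11117 mol): C 1.600, H 2.600, O 1.000
Multiplying each by 5 gives whole numbers: C 8.00, H 13.00, O 5.00
Empirical formula: C8H13O5
Empirical-formula mass = 189.19 g/mol; 378 ÷ 189.19 ≈ 2, so the molecular formula is C16H26O10.

C16H26O10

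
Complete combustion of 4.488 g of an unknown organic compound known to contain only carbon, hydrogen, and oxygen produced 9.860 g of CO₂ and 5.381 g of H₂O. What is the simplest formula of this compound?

mol C = 9.860 g CO₂ ÷ 44.009 g/mol = 0.22405 mol
mol H = 2 × 5.381 g H₂O ÷ 18.015 g/mol = 0.59739 mol
mass O = 4.488 − (2.6910 + 0.60217) = 1.1948 g → mol O = 1.1948 ÷ 15.999 = 0.074681 mol
Divide by the smallest (0.074681 mol): C 3.000, H 7.999, O 1.000

C3H8O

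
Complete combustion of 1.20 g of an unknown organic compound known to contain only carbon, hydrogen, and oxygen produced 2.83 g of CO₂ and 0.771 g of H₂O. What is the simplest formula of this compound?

C3H4O

mol C = 2.83 g CO₂ ÷ 44.009 g/mol = 0.06431 mol
mol H = 2 × 0.771 g H₂O ÷ 18.015 g/mol = 0.08560 mol
mass O = 1.20 − (0.7724 + 0.08628) = 0.3414 g → mol O = 0.3414 ÷ 15.999 = 0.02134 mol
Divide by the smallest (0.02134 mol): C 3.014, H 4.012, O 1.000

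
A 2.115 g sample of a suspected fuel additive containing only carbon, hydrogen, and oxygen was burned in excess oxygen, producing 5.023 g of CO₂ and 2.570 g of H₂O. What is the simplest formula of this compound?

C4H10O

mol C = 5.023 g CO₂ ÷ 44.009 g/mol = 0.11414 mol
mol H = 2 × 2.570 g H₂O ÷ 18.015 g/mol = 0.28532 mol
mass O = 2.115 − (1.3709 + 0.28760) = 0.45652 g → mol O = 0.45652 ÷ 15.999 = 0.028534 mol
Divide by the smallest (0.028534 mol): C 4.000, H 9.999, O 1.000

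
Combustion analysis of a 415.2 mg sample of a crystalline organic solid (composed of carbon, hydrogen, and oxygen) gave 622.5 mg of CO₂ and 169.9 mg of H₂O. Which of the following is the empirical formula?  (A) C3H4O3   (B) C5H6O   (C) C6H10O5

(A) C3H4O3

mol C = 0.6225 g CO₂ ÷ 44.009 g/mol = 0.014145 mol
mol H = 2 × 0.1699 g H₂O ÷ 18.015 g/mol = 0.018862 mol
mass O = 0.4152 − (0.16989 + 0.019013) = 0.22629 g → mol O = 0.22629 ÷ 15.999 = 0.014144 mol
Divide by the smallest (0.014144 mol): C 1.000, H 1.334, O 1.000
Multiplying each by 3 gives whole numbers: C 3.00, H 4.00, O 3.00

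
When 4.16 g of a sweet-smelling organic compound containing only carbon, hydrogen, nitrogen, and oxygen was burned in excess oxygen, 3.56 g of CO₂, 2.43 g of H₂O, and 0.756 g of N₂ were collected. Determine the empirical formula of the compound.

mol C = 3.56 g CO₂ ÷ 44.009 g/mol = 0.08089 mol
mol H = 2 × 2.43 g H₂O ÷ 18.015 g/mol = 0.2698 mol
mol N = 2 × 0.756 g N₂ ÷ 28.014 g/mol = 0.05397 mol
mass O = 4.16 − (0.9716 + 0.2719 + 0.7560) = 2.160 g → mol O = 2.160 ÷ 15.999 = 0.1350 mol
Divide by the smallest (0.05397 mol): C 1.499, H 4.998, N 1.000, O 2.502
Multiplying each by 2 gives whole numbers: C 3.00, H 10.00, N 2.00, O 5.00

C3H10N2O5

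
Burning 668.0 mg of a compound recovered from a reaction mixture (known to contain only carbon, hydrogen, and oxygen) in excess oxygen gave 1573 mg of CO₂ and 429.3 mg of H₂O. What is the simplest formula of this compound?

C3H4O

mol C = 1.573 g CO₂ ÷ 44.009 g/mol = 0.035743 mol
mol H = 2 × 0.4293 g H₂O ÷ 18.015 g/mol = 0.047660 mol
mass O = 0.6680 − (0.42931 + 0.048042) = 0.19065 g → mol O = 0.19065 ÷ 15.999 = 0.011917 mol
Divide by the smallest (0.011917 mol): C 2.999, H 4.000, O 1.000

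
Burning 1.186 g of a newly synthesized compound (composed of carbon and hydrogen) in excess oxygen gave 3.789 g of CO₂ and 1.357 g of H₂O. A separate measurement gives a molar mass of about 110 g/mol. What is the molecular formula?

C8H14

mol C = 3.789 g CO₂ ÷ 44.009 g/mol = 0.086096 mol
mol H = 2 × 1.357 g H₂O ÷ 18.015 g/mol = 0.15065 mol
Divide by the smallest (0.086096 mol): C 1.000, H 1.750
Multiplying each by 4 gives whole numbers: C 4.00, H 7.00
Empirical formula: C4H7
Empirical-formula mass = 55.10 g/mol; 110 ÷ 55.10 ≈ 2, so the molecular formula is C8H14.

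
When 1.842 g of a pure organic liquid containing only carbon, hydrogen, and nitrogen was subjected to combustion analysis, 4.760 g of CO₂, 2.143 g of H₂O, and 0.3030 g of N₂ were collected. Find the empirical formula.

mol C = 4.760 g CO₂ ÷ 44.009 g/mol = 0.10816 mol
mol H = 2 × 2.143 g H₂O ÷ 18.015 g/mol = 0.23791 mol
mol N = 2 × 0.3030 g N₂ ÷ 28.014 g/mol = 0.021632 mol
Divide by the smallest (0.021632 mol): C 5.000, H 10.998, N 1.000

C5H11N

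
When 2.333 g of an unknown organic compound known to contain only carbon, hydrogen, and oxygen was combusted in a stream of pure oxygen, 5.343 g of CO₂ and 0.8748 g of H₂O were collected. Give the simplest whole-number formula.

mol C = 5.343 g CO₂ ÷ 44.009 g/mol = 0.12141 mol
mol H = 2 × 0.8748 g H₂O ÷ 18.015 g/mol = 0.097119 mol
mass O = 2.333 − (1.4582 + 0.097896) = 0.77688 g → mol O = 0.77688 ÷ 15.999 = 0.048558 mol
Divide by the smallest (0.048558 mol): C 2.500, H 2.000, O 1.000
Multiplying each by 2 gives whole numbers: C 5.00, H 4.00, O 2.00

C5H4O2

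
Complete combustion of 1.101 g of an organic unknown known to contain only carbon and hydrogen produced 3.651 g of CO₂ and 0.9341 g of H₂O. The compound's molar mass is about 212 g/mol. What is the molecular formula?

mol C = 3.651 g CO₂ ÷ 44.009 g/mol = 0.082960 mol
mol H = 2 × 0.9341 g H₂O ÷ 18.015 g/mol = 0.10370 mol
Divide by the smallest (0.082960 mol): C 1.000, H 1.250
Multiplying each by 4 gives whole numbers: C 4.00, H 5.00
Empirical formula: C4H5
Empirical-formula mass = 53.08 g/mol; 212 ÷ 53.08 ≈ 4, so the molecular formula is C16H20.

C16H20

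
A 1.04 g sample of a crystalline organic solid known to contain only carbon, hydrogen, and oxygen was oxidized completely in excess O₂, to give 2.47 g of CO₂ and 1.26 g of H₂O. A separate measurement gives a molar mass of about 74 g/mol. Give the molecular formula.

C4H10O

mol C = 2.47 g CO₂ ÷ 44.009 g/mol = 0.05612 mol
mol H = 2 × 1.26 g H₂O ÷ 18.015 g/mol = 0.1399 mol
mass O = 1.04 − (0.6741 + 0.1410) = 0.2249 g → mol O = 0.2249 ÷ 15.999 = 0.01406 mol
Divide by the smallest (0.01406 mol): C 3.993, H 9.952, O 1.000
Empirical formula: C4H10O
Empirical-formula mass = 74.12 g/mol; 74 ÷ 74.12 ≈ 1, so the molecular formula is C4H10O.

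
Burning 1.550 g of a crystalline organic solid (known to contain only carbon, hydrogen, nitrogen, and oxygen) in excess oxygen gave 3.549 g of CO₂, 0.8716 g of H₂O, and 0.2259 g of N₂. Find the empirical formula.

mol C = 3.549 g CO₂ ÷ 44.009 g/mol = 0.080643 mol
mol H = 2 × 0.8716 g H₂O ÷ 18.015 g/mol = 0.096764 mol
mol N = 2 × 0.2259 g N₂ ÷ 28.014 g/mol = 0.016128 mol
mass O = 1.550 − (0.96860 + 0.097538 + 0.22590) = 0.25796 g → mol O = 0.25796 ÷ 15.999 = 0.016124 mol
Divide by the smallest (0.016124 mol): C 5.001, H 6.001, N 1.000, O 1.000

C5H6NO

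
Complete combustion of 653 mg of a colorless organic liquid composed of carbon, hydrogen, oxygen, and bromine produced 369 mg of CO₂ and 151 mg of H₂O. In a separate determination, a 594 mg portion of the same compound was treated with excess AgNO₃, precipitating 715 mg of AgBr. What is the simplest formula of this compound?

C2H4BrO3

mol C = 0.369 g CO₂ ÷ 44.009 g/mol = 0.008385 mol
mol H = 2 × 0.151 g H₂O ÷ 18.015 g/mol = 0.01676 mol
From the AgBr data: mol Br per gram of compound = (0.715 ÷ 187.772) ÷ 0.594 = 0.006410 mol/g, so in the 0.653 g combustion sample mol Br = 0.004186 mol
mass O = 0.653 − (0.1007 + 0.01690 + 0.3345) = 0.2009 g → mol O = 0.2009 ÷ 15.999 = 0.01256 mol
Divide by the smallest (0.004186 mol): C 2.003, H 4.005, Br 1.000, O 3.000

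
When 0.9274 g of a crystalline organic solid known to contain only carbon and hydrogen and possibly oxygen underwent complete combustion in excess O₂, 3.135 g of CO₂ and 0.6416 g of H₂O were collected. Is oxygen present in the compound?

mol C = 3.135 g CO₂ ÷ 44.009 g/mol = 0.071235 mol
mol H = 2 × 0.6416 g H₂O ÷ 18.015 g/mol = 0.071230 mol
C and H together account for 0.92741 g — essentially the entire 0.9274 g sample — so the compound contains no oxygen.

no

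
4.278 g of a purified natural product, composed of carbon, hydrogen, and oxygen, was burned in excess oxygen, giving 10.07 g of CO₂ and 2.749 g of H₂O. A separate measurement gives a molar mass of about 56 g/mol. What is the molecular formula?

mol C = 10.07 g CO₂ ÷ 44.009 g/mol = 0.22882 mol
mol H = 2 × 2.749 g H₂O ÷ 18.015 g/mol = 0.30519 mol
mass O = 4.278 − (2.7483 + 0.30763) = 1.2220 g → mol O = 1.2220 ÷ 15.999 = 0.076383 mol
Divide by the smallest (0.076383 mol): C 2.996, H 3.996, O 1.000
Empirical formula: C3H4O
Empirical-formula mass = 56.06 g/mol; 56 ÷ 56.06 ≈ 1, so the molecular formula is C3H4O.

C3H4O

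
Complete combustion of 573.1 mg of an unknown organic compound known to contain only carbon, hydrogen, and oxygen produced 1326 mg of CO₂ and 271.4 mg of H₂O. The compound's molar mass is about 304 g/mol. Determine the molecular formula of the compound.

mol C = 1.326 g CO₂ ÷ 44.009 g/mol = 0.030130 mol
mol H = 2 × 0.2714 g H₂O ÷ 18.015 g/mol = 0.030130 mol
mass O = 0.5731 − (0.36189 + 0.030371) = 0.18083 g → mol O = 0.18083 ÷ 15.999 = 0.011303 mol
Divide by the smallest (0.011303 mol): C 2.666, H 2.666, O 1.000
Multiplying each by 3 gives whole numbers: C 8.00, H 8.00, O 3.00
Empirical formula: C8H8O3
Empirical-formula mass = 152.15 g/mol; 304 ÷ 152.15 ≈ 2, so the molecular formula is C16H16O6.

C16H16O6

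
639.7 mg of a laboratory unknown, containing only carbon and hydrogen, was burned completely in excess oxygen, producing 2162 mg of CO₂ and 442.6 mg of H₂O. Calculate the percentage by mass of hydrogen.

7.74%

mol C = 2.162 g CO₂ ÷ 44.009 g/mol = 0.049126 mol
mol H = 2 × 0.4426 g H₂O ÷ 18.015 g/mol = 0.049137 mol
mass % H = 0.049530 g ÷ 0.6397 g × 100%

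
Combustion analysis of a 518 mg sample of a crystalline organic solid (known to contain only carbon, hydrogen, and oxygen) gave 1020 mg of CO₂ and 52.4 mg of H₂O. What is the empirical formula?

mol C = 1.02 g CO₂ ÷ 44.009 g/mol = 0.02318 mol
mol H = 2 × 0.0524 g H₂O ÷ 18.015 g/mol = 0.005817 mol
mass O = 0.518 − (0.2784 + 0.005864) = 0.2338 g → mol O = 0.2338 ÷ 15.999 = 0.01461 mol
Divide by the smallest (0.005817 mol): C 3.984, H 1.000, O 2.512
Multiplying each by 2 gives whole numbers: C 7.97, H 2.00, O 5.02

C8H2O5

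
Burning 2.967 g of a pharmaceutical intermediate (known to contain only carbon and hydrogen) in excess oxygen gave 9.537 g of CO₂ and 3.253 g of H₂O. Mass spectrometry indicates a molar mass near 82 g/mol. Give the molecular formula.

C6H10

mol C = 9.537 g CO₂ ÷ 44.009 g/mol = 0.21671 mol
mol H = 2 × 3.253 g H₂O ÷ 18.015 g/mol = 0.36114 mol
Divide by the smallest (0.21671 mol): C 1.000, H 1.667
Multiplying each by 3 gives whole numbers: C 3.00, H 5.00
Empirical formula: C3H5
Empirical-formula mass = 41.07 g/mol; 82 ÷ 41.07 ≈ 2, so the molecular formula is C6H10.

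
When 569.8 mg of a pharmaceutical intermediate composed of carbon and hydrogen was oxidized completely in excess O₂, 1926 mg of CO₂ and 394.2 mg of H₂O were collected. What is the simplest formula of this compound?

mol C = 1.926 g CO₂ ÷ 44.009 g/mol = 0.043764 mol
mol H = 2 × 0.3942 g H₂O ÷ 18.015 g/mol = 0.043764 mol
Divide by the smallest (0.043764 mol): C 1.000, H 1.000

CH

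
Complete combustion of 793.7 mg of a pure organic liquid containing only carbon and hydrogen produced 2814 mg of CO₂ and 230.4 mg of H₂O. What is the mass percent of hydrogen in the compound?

3.25%

mol C = 2.814 g CO₂ ÷ 44.009 g/mol = 0.063941 mol
mol H = 2 × 0.2304 g H₂O ÷ 18.015 g/mol = 0.025579 mol
mass % H = 0.025783 g ÷ 0.7937 g × 100%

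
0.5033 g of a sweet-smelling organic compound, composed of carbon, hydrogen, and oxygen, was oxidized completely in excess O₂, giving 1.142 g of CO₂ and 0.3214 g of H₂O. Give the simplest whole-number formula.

C8H11O3

mol C = 1.142 g CO₂ ÷ 44.009 g/mol = 0.025949 mol
mol H = 2 × 0.3214 g H₂O ÷ 18.015 g/mol = 0.035681 mol
mass O = 0.5033 − (0.31168 + 0.035967) = 0.15566 g → mol O = 0.15566 ÷ 15.999 = 0.0097292 mol
Divide by the smallest (0.0097292 mol): C 2.667, H 3.667, O 1.000
Multiplying each by 3 gives whole numbers: C 8.00, H 11.00, O 3.00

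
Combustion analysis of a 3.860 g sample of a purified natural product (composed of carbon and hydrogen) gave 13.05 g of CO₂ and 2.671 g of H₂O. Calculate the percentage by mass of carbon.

mol C = 13.05 g CO₂ ÷ 44.009 g/mol = 0.29653 mol
mol H = 2 × 2.671 g H₂O ÷ 18.015 g/mol = 0.29653 mol
mass % C = 3.5616 g ÷ 3.860 g × 100%

92.27%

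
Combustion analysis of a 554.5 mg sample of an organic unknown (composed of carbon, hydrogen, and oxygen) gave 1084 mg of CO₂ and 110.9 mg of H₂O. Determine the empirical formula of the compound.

mol C = 1.084 g CO₂ ÷ 44.009 g/mol = 0.024631 mol
mol H = 2 × 0.1109 g H₂O ÷ 18.015 g/mol = 0.012312 mol
mass O = 0.5545 − (0.29585 + 0.012410) = 0.24624 g → mol O = 0.24624 ÷ 15.999 = 0.015391 mol
Divide by the smallest (0.012312 mol): C 2.001, H 1.000, O 1.250
Multiplying each by 4 gives whole numbers: C 8.00, H 4.00, O 5.00

C8H4O5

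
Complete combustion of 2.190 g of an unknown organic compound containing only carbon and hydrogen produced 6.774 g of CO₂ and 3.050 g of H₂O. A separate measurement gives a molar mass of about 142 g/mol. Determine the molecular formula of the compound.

mol C = 6.774 g CO₂ ÷ 44.009 g/mol = 0.15392 mol
mol H = 2 × 3.050 g H₂O ÷ 18.015 g/mol = 0.33861 mol
Divide by the smallest (0.15392 mol): C 1.000, H 2.200
Multiplying each by 5 gives whole numbers: C 5.00, H 11.00
Empirical formula: C5H11
Empirical-formula mass = 71.14 g/mol; 142 ÷ 71.14 ≈ 2, so the molecular formula is C10H22.

C10H22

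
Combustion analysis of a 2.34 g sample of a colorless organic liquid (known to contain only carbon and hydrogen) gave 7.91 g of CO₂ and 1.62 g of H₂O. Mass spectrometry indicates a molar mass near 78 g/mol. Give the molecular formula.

C6H6

mol C = 7.91 g CO₂ ÷ 44.009 g/mol = 0.1797 mol
mol H = 2 × 1.62 g H₂O ÷ 18.015 g/mol = 0.1799 mol
Divide by the smallest (0.1797 mol): C 1.000, H 1.001
Empirical formula: CH
Empirical-formula mass = 13.02 g/mol; 78 ÷ 13.02 ≈ 6, so the molecular formula is C6H6.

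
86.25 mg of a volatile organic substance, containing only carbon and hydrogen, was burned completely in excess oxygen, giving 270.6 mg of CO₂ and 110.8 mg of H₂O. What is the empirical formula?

mol C = 0.2706 g CO₂ ÷ 44.009 g/mol = 0.0061487 mol
mol H = 2 × 0.1108 g H₂O ÷ 18.015 g/mol = 0.012301 mol
Divide by the smallest (0.0061487 mol): C 1.000, H 2.001

CH2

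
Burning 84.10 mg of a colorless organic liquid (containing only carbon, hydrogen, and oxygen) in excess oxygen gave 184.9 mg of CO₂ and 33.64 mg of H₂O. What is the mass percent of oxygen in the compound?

35.52%

mol C = 0.1849 g CO₂ ÷ 44.009 g/mol = 0.0042014 mol
mol H = 2 × 0.03364 g H₂O ÷ 18.015 g/mol = 0.0037347 mol
mass O = 0.08410 − (0.050463 + 0.0037645) = 0.029872 g → mol O = 0.029872 ÷ 15.999 = 0.0018671 mol
mass % O = 0.029872 g ÷ 0.08410 g × 100%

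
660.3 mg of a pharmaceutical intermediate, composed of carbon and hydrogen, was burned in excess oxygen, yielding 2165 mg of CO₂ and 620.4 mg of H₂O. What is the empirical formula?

mol C = 2.165 g CO₂ ÷ 44.009 g/mol = 0.049194 mol
mol H = 2 × 0.6204 g H₂O ÷ 18.015 g/mol = 0.068876 mol
Divide by the smallest (0.049194 mol): C 1.000, H 1.400
Multiplying each by 5 gives whole numbers: C 5.00, H 7.00

C5H7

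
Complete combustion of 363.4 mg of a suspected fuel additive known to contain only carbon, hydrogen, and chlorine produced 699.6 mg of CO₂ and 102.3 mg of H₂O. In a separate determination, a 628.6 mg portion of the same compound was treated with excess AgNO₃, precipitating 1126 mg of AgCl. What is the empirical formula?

mol C = 0.6996 g CO₂ ÷ 44.009 g/mol = 0.015897 mol
mol H = 2 × 0.1023 g H₂O ÷ 18.015 g/mol = 0.011357 mol
From the AgCl data: mol Cl per gram of compound = (1.126 ÷ 143.318) ÷ 0.6286 = 0.012499 mol/g, so in the 0.3634 g combustion sample mol Cl = 0.0045420 mol
Divide by the smallest (0.0045420 mol): C 3.500, H 2.500, Cl 1.000
Multiplying each by 2 gives whole numbers: C 7.00, H 5.00, Cl 2.00

C7H5Cl2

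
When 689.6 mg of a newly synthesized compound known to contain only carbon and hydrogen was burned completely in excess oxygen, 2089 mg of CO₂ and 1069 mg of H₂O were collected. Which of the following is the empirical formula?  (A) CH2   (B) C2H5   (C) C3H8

(B) C2H5

mol C = 2.089 g CO₂ ÷ 44.009 g/mol = 0.047468 mol
mol H = 2 × 1.069 g H₂O ÷ 18.015 g/mol = 0.11868 mol
Divide by the smallest (0.047468 mol): C 1.000, H 2.500
Multiplying each by 2 gives whole numbers: C 2.00, H 5.00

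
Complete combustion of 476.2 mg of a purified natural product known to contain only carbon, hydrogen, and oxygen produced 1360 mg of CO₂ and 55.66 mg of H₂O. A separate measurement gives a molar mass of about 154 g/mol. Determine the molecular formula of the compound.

mol C = 1.360 g CO₂ ÷ 44.009 g/mol = 0.030903 mol
mol H = 2 × 0.05566 g H₂O ÷ 18.015 g/mol = 0.0061793 mol
mass O = 0.4762 − (0.37117 + 0.0062287) = 0.098798 g → mol O = 0.098798 ÷ 15.999 = 0.0061753 mol
Divide by the smallest (0.0061753 mol): C 5.004, H 1.001, O 1.000
Empirical formula: C5HO
Empirical-formula mass = 77.06 g/mol; 154 ÷ 77.06 ≈ 2, so the molecular formula is C10H2O2.

C10H2O2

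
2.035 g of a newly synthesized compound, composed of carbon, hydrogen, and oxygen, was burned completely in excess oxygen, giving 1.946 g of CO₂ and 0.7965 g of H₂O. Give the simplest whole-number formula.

CH2O2

mol C = 1.946 g CO₂ ÷ 44.009 g/mol = 0.044218 mol
mol H = 2 × 0.7965 g H₂O ÷ 18.015 g/mol = 0.088426 mol
mass O = 2.035 − (0.53111 + 0.089134) = 1.4148 g → mol O = 1.4148 ÷ 15.999 = 0.088428 mol
Divide by the smallest (0.044218 mol): C 1.000, H 2.000, O 2.000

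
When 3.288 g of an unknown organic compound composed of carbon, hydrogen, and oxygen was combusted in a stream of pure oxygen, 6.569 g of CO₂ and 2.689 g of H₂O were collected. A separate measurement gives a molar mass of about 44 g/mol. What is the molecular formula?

mol C = 6.569 g CO₂ ÷ 44.009 g/mol = 0.14926 mol
mol H = 2 × 2.689 g H₂O ÷ 18.015 g/mol = 0.29853 mol
mass O = 3.288 − (1.7928 + 0.30092) = 1.1943 g → mol O = 1.1943 ÷ 15.999 = 0.074646 mol
Divide by the smallest (0.074646 mol): C 2.000, H 3.999, O 1.000
Empirical formula: C2H4O
Empirical-formula mass = 44.05 g/mol; 44 ÷ 44.05 ≈ 1, so the molecular formula is C2H4O.

C2H4O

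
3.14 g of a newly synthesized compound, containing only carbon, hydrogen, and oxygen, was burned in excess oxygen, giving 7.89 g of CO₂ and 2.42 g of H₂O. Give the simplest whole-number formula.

mol C = 7.89 g CO₂ ÷ 44.009 g/mol = 0.1793 mol
mol H = 2 × 2.42 g H₂O ÷ 18.015 g/mol = 0.2687 mol
mass O = 3.14 − (2.153 + 0.2708) = 0.7158 g → mol O = 0.7158 ÷ 15.999 = 0.04474 mol
Divide by the smallest (0.04474 mol): C 4.007, H 6.005, O 1.000

C4H6O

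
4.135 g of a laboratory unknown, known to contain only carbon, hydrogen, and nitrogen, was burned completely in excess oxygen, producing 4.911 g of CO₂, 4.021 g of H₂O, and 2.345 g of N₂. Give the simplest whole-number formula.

mol C = 4.911 g CO₂ ÷ 44.009 g/mol = 0.11159 mol
mol H = 2 × 4.021 g H₂O ÷ 18.015 g/mol = 0.44641 mol
mol N = 2 × 2.345 g N₂ ÷ 28.014 g/mol = 0.16742 mol
Divide by the smallest (0.11159 mol): C 1.000, H 4.000, N 1.500
Multiplying each by 2 gives whole numbers: C 2.00, H 8.00, N 3.00

C2H8N3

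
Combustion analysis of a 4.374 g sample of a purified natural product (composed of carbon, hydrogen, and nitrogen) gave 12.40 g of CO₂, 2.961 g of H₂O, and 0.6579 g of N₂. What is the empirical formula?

mol C = 12.40 g CO₂ ÷ 44.009 g/mol = 0.28176 mol
mol H = 2 × 2.961 g H₂O ÷ 18.015 g/mol = 0.32873 mol
mol N = 2 × 0.6579 g N₂ ÷ 28.014 g/mol = 0.046969 mol
Divide by the smallest (0.046969 mol): C 5.999, H 6.999, N 1.000

C6H7N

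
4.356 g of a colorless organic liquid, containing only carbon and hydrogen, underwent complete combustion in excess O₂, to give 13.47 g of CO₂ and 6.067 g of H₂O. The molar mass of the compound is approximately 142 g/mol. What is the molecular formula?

C10H22

mol C = 13.47 g CO₂ ÷ 44.009 g/mol = 0.30607 mol
mol H = 2 × 6.067 g H₂O ÷ 18.015 g/mol = 0.67355 mol
Divide by the smallest (0.30607 mol): C 1.000, H 2.201
Multiplying each by 5 gives whole numbers: C 5.00, H 11.00
Empirical formula: C5H11
Empirical-formula mass = 71.14 g/mol; 142 ÷ 71.14 ≈ 2, so the molecular formula is C10H22.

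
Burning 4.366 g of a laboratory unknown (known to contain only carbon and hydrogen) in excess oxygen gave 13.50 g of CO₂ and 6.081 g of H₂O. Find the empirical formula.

C5H11

mol C = 13.50 g CO₂ ÷ 44.009 g/mol = 0.30676 mol
mol H = 2 × 6.081 g H₂O ÷ 18.015 g/mol = 0.67510 mol
Divide by the smallest (0.30676 mol): C 1.000, H 2.201
Multiplying each by 5 gives whole numbers: C 5.00, H 11.00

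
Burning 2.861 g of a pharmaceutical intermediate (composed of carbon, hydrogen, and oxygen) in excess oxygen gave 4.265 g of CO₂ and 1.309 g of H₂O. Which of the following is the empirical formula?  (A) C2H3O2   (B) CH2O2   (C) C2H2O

mol C = 4.265 g CO₂ ÷ 44.009 g/mol = 0.096912 mol
mol H = 2 × 1.309 g H₂O ÷ 18.015 g/mol = 0.14532 mol
mass O = 2.861 − (1.1640 + 0.14649) = 1.5505 g → mol O = 1.5505 ÷ 15.999 = 0.096913 mol
Divide by the smallest (0.096912 mol): C 1.000, H 1.500, O 1.000
Multiplying each by 2 gives whole numbers: C 2.00, H 3.00, O 2.00

(A) C2H3O2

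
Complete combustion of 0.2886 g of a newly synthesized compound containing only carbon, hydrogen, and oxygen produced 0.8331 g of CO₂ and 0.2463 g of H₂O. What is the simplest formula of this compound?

C9H13O

mol C = 0.8331 g CO₂ ÷ 44.009 g/mol = 0.018930 mol
mol H = 2 × 0.2463 g H₂O ÷ 18.015 g/mol = 0.027344 mol
mass O = 0.2886 − (0.22737 + 0.027563) = 0.033667 g → mol O = 0.033667 ÷ 15.999 = 0.0021043 mol
Divide by the smallest (0.0021043 mol): C 8.996, H 12.994, O 1.000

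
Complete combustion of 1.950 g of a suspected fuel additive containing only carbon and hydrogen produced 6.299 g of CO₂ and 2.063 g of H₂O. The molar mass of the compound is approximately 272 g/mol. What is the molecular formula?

C20H32

mol C = 6.299 g CO₂ ÷ 44.009 g/mol = 0.14313 mol
mol H = 2 × 2.063 g H₂O ÷ 18.015 g/mol = 0.22903 mol
Divide by the smallest (0.14313 mol): C 1.000, H 1.600
Multiplying each by 5 gives whole numbers: C 5.00, H 8.00
Empirical formula: C5H8
Empirical-formula mass = 68.12 g/mol; 272 ÷ 68.12 ≈ 4, so the molecular formula is C20H32.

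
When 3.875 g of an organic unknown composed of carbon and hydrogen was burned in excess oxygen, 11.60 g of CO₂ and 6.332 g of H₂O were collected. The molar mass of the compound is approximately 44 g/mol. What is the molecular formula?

mol C = 11.60 g CO₂ ÷ 44.009 g/mol = 0.26358 mol
mol H = 2 × 6.332 g H₂O ÷ 18.015 g/mol = 0.70297 mol
Divide by the smallest (0.26358 mol): C 1.000, H 2.667
Multiplying each by 3 gives whole numbers: C 3.00, H 8.00
Empirical formula: C3H8
Empirical-formula mass = 44.10 g/mol; 44 ÷ 44.10 ≈ 1, so the molecular formula is C3H8.

C3H8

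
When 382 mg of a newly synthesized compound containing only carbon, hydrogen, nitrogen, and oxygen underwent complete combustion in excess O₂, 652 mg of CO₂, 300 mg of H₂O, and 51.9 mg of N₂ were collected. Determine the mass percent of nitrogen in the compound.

13.6%

mol C = 0.652 g CO₂ ÷ 44.009 g/mol = 0.01482 mol
mol H = 2 × 0.300 g H₂O ÷ 18.015 g/mol = 0.03331 mol
mol N = 2 × 0.0519 g N₂ ÷ 28.014 g/mol = 0.003705 mol
mass O = 0.382 − (0.1779 + 0.03357 + 0.05190) = 0.1186 g → mol O = 0.1186 ÷ 15.999 = 0.007412 mol
mass % N = 0.05190 g ÷ 0.382 g × 100%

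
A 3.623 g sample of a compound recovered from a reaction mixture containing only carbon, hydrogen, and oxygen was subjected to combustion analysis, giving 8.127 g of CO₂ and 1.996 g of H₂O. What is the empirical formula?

mol C = 8.127 g CO₂ ÷ 44.009 g/mol = 0.18467 mol
mol H = 2 × 1.996 g H₂O ÷ 18.015 g/mol = 0.22159 mol
mass O = 3.623 − (2.2180 + 0.22337) = 1.1816 g → mol O = 1.1816 ÷ 15.999 = 0.073855 mol
Divide by the smallest (0.073855 mol): C 2.500, H 3.000, O 1.000
Multiplying each by 2 gives whole numbers: C 5.00, H 6.00, O 2.00

C5H6O2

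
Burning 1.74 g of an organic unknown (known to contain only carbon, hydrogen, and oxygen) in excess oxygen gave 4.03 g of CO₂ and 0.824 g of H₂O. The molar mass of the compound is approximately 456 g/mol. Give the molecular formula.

mol C = 4.03 g CO₂ ÷ 44.009 g/mol = 0.09157 mol
mol H = 2 × 0.824 g H₂O ÷ 18.015 g/mol = 0.09148 mol
mass O = 1.74 − (1.100 + 0.09221) = 0.5479 g → mol O = 0.5479 ÷ 15.999 = 0.03425 mol
Divide by the smallest (0.03425 mol): C 2.674, H 2.671, O 1.000
Multiplying each by 3 gives whole numbers: C 8.02, H 8.01, O 3.00
Empirical formula: C8H8O3
Empirical-formula mass = 152.15 g/mol; 456 ÷ 152.15 ≈ 3, so the molecular formula is C24H24O9.

C24H24O9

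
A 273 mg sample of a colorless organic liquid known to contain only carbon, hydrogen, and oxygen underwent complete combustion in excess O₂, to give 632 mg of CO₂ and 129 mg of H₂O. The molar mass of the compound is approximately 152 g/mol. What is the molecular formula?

C8H8O3

mol C = 0.632 g CO₂ ÷ 44.009 g/mol = 0.01436 mol
mol H = 2 × 0.129 g H₂O ÷ 18.015 g/mol = 0.01432 mol
mass O = 0.273 − (0.1725 + 0.01444) = 0.08608 g → mol O = 0.08608 ÷ 15.999 = 0.005380 mol
Divide by the smallest (0.005380 mol): C 2.669, H 2.662, O 1.000
Multiplying each by 3 gives whole numbers: C 8.01, H 7.99, O 3.00
Empirical formula: C8H8O3
Empirical-formula mass = 152.15 g/mol; 152 ÷ 152.15 ≈ 1, so the molecular formula is C8H8O3.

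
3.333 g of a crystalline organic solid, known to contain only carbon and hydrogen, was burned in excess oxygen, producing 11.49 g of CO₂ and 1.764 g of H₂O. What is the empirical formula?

C4H3

mol C = 11.49 g CO₂ ÷ 44.009 g/mol = 0.26108 mol
mol H = 2 × 1.764 g H₂O ÷ 18.015 g/mol = 0.19584 mol
Divide by the smallest (0.19584 mol): C 1.333, H 1.000
Multiplying each by 3 gives whole numbers: C 4.00, H 3.00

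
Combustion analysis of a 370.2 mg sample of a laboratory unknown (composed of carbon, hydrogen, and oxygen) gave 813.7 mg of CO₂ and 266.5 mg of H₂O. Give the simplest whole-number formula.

mol C = 0.8137 g CO₂ ÷ 44.009 g/mol = 0.018489 mol
mol H = 2 × 0.2665 g H₂O ÷ 18.015 g/mol = 0.029586 mol
mass O = 0.3702 − (0.22208 + 0.029823) = 0.11830 g → mol O = 0.11830 ÷ 15.999 = 0.0073943 mol
Divide by the smallest (0.0073943 mol): C 2.501, H 4.001, O 1.000
Multiplying each by 2 gives whole numbers: C 5.00, H 8.00, O 2.00

C5H8O2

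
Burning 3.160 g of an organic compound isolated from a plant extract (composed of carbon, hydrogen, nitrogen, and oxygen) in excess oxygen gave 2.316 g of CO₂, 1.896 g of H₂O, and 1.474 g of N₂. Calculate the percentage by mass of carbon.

20.00%

mol C = 2.316 g CO₂ ÷ 44.009 g/mol = 0.052626 mol
mol H = 2 × 1.896 g H₂O ÷ 18.015 g/mol = 0.21049 mol
mol N = 2 × 1.474 g N₂ ÷ 28.014 g/mol = 0.10523 mol
mass O = 3.160 − (0.63209 + 0.21218 + 1.4740) = 0.84174 g → mol O = 0.84174 ÷ 15.999 = 0.052612 mol
mass % C = 0.63209 g ÷ 3.160 g × 100%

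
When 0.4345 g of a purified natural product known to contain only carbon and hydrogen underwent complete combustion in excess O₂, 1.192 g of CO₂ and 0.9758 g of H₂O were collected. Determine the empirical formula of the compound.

mol C = 1.192 g CO₂ ÷ 44.009 g/mol = 0.027085 mol
mol H = 2 × 0.9758 g H₂O ÷ 18.015 g/mol = 0.10833 mol
Divide by the smallest (0.027085 mol): C 1.000, H 4.000

CH4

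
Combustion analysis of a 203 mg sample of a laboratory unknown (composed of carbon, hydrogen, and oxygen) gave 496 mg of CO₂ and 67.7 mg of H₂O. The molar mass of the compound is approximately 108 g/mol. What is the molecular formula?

mol C = 0.496 g CO₂ ÷ 44.009 g/mol = 0.01127 mol
mol H = 2 × 0.0677 g H₂O ÷ 18.015 g/mol = 0.007516 mol
mass O = 0.203 − (0.1354 + 0.007576) = 0.06005 g → mol O = 0.06005 ÷ 15.999 = 0.003754 mol
Divide by the smallest (0.003754 mol): C 3.003, H 2.002, O 1.000
Empirical formula: C3H2O
Empirical-formula mass = 54.05 g/mol; 108 ÷ 54.05 ≈ 2, so the molecular formula is C6H4O2.

C6H4O2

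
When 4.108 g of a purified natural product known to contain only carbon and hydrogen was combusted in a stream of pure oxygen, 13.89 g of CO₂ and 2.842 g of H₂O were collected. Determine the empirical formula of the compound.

mol C = 13.89 g CO₂ ÷ 44.009 g/mol = 0.31562 mol
mol H = 2 × 2.842 g H₂O ÷ 18.015 g/mol = 0.31551 mol
Divide by the smallest (0.31551 mol): C 1.000, H 1.000

CH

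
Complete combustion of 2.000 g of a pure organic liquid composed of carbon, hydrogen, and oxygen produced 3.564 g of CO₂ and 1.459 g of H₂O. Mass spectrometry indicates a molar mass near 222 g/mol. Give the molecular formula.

C9H18O6

mol C = 3.564 g CO₂ ÷ 44.009 g/mol = 0.080983 mol
mol H = 2 × 1.459 g H₂O ÷ 18.015 g/mol = 0.16198 mol
mass O = 2.000 − (0.97269 + 0.16327) = 0.86404 g → mol O = 0.86404 ÷ 15.999 = 0.054006 mol
Divide by the smallest (0.054006 mol): C 1.500, H 2.999, O 1.000
Multiplying each by 2 gives whole numbers: C 3.00, H 6.00, O 2.00
Empirical formula: C3H6O2
Empirical-formula mass = 74.08 g/mol; 222 ÷ 74.08 ≈ 3, so the molecular formula is C9H18O6.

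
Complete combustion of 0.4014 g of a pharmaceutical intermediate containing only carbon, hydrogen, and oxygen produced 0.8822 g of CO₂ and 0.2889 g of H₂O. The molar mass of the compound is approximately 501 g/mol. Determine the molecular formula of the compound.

C25H40O10

mol C = 0.8822 g CO₂ ÷ 44.009 g/mol = 0.020046 mol
mol H = 2 × 0.2889 g H₂O ÷ 18.015 g/mol = 0.032073 mol
mass O = 0.4014 − (0.24077 + 0.032330) = 0.12830 g → mol O = 0.12830 ÷ 15.999 = 0.0080192 mol
Divide by the smallest (0.0080192 mol): C 2.500, H 4.000, O 1.000
Multiplying each by 2 gives whole numbers: C 5.00, H 8.00, O 2.00
Empirical formula: C5H8O2
Empirical-formula mass = 100.12 g/mol; 501 ÷ 100.12 ≈ 5, so the molecular formula is C25H40O10.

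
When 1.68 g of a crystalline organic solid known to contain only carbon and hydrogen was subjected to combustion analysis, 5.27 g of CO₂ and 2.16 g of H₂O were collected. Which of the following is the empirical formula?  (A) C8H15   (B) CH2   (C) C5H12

(B) CH2

mol C = 5.27 g CO₂ ÷ 44.009 g/mol = 0.1197 mol
mol H = 2 × 2.16 g H₂O ÷ 18.015 g/mol = 0.2398 mol
Divide by the smallest (0.1197 mol): C 1.000, H 2.003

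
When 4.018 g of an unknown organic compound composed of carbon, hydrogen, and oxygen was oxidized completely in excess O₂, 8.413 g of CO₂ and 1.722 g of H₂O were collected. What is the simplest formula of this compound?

C2H2O

mol C = 8.413 g CO₂ ÷ 44.009 g/mol = 0.19117 mol
mol H = 2 × 1.722 g H₂O ÷ 18.015 g/mol = 0.19117 mol
mass O = 4.018 − (2.2961 + 0.19270) = 1.5292 g → mol O = 1.5292 ÷ 15.999 = 0.095582 mol
Divide by the smallest (0.095582 mol): C 2.000, H 2.000, O 1.000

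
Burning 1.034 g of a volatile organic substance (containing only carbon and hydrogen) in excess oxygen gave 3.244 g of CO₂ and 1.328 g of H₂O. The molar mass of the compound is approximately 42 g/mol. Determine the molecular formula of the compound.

mol C = 3.244 g CO₂ ÷ 44.009 g/mol = 0.073712 mol
mol H = 2 × 1.328 g H₂O ÷ 18.015 g/mol = 0.14743 mol
Divide by the smallest (0.073712 mol): C 1.000, H 2.000
Empirical formula: CH2
Empirical-formula mass = 14.03 g/mol; 42 ÷ 14.03 ≈ 3, so the molecular formula is C3H6.

C3H6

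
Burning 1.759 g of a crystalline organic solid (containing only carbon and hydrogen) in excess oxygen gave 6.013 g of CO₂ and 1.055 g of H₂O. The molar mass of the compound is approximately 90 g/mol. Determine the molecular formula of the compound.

C7H6

mol C = 6.013 g CO₂ ÷ 44.009 g/mol = 0.13663 mol
mol H = 2 × 1.055 g H₂O ÷ 18.015 g/mol = 0.11712 mol
Divide by the smallest (0.11712 mol): C 1.167, H 1.000
Multiplying each by 6 gives whole numbers: C 7.00, H 6.00
Empirical formula: C7H6
Empirical-formula mass = 90.12 g/mol; 90 ÷ 90.12 ≈ 1, so the molecular formula is C7H6.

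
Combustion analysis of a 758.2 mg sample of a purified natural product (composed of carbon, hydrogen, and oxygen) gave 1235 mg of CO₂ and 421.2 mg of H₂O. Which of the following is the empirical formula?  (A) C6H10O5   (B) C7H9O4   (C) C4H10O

(A) C6H10O5

mol C = 1.235 g CO₂ ÷ 44.009 g/mol = 0.028062 mol
mol H = 2 × 0.4212 g H₂O ÷ 18.015 g/mol = 0.046761 mol
mass O = 0.7582 − (0.33706 + 0.047135) = 0.37401 g → mol O = 0.37401 ÷ 15.999 = 0.023377 mol
Divide by the smallest (0.023377 mol): C 1.200, H 2.000, O 1.000
Multiplying each by 5 gives whole numbers: C 6.00, H 10.00, O 5.00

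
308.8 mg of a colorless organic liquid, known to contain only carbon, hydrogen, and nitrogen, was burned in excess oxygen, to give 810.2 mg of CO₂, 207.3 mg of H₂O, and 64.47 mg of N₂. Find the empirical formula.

C4H5N

mol C = 0.8102 g CO₂ ÷ 44.009 g/mol = 0.018410 mol
mol H = 2 × 0.2073 g H₂O ÷ 18.015 g/mol = 0.023014 mol
mol N = 2 × 0.06447 g N₂ ÷ 28.014 g/mol = 0.0046027 mol
Divide by the smallest (0.0046027 mol): C 4.000, H 5.000, N 1.000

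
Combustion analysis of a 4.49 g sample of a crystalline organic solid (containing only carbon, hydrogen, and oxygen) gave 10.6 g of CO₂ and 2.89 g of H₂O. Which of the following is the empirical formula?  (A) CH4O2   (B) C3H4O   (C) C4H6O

mol C = 10.6 g CO₂ ÷ 44.009 g/mol = 0.2409 mol
mol H = 2 × 2.89 g H₂O ÷ 18.015 g/mol = 0.3208 mol
mass O = 4.49 − (2.893 + 0.3234) = 1.274 g → mol O = 1.274 ÷ 15.999 = 0.07961 mol
Divide by the smallest (0.07961 mol): C 3.026, H 4.030, O 1.000

(B) C3H4O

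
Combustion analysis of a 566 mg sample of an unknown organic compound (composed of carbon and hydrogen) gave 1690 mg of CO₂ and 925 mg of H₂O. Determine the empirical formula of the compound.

C3H8

mol C = 1.69 g CO₂ ÷ 44.009 g/mol = 0.03840 mol
mol H = 2 × 0.925 g H₂O ÷ 18.015 g/mol = 0.1027 mol
Divide by the smallest (0.03840 mol): C 1.000, H 2.674
Multiplying each by 3 gives whole numbers: C 3.00, H 8.02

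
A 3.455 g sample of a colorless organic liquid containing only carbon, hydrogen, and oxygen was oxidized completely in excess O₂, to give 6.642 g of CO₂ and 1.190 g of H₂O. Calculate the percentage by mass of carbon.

52.47%

mol C = 6.642 g CO₂ ÷ 44.009 g/mol = 0.15092 mol
mol H = 2 × 1.190 g H₂O ÷ 18.015 g/mol = 0.13211 mol
mass O = 3.455 − (1.8127 + 0.13317) = 1.5091 g → mol O = 1.5091 ÷ 15.999 = 0.094324 mol
mass % C = 1.8127 g ÷ 3.455 g × 100%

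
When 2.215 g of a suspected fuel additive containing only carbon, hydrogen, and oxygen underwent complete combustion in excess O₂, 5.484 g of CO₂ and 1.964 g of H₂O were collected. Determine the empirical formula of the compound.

C4H7O

mol C = 5.484 g CO₂ ÷ 44.009 g/mol = 0.12461 mol
mol H = 2 × 1.964 g H₂O ÷ 18.015 g/mol = 0.21804 mol
mass O = 2.215 − (1.4967 + 0.21978) = 0.49851 g → mol O = 0.49851 ÷ 15.999 = 0.031159 mol
Divide by the smallest (0.031159 mol): C 3.999, H 6.998, O 1.000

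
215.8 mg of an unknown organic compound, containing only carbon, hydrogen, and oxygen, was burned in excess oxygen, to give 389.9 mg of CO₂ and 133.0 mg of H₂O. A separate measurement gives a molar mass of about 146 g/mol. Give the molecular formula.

mol C = 0.3899 g CO₂ ÷ 44.009 g/mol = 0.0088596 mol
mol H = 2 × 0.1330 g H₂O ÷ 18.015 g/mol = 0.014765 mol
mass O = 0.2158 − (0.10641 + 0.014884) = 0.094504 g → mol O = 0.094504 ÷ 15.999 = 0.0059069 mol
Divide by the smallest (0.0059069 mol): C 1.500, H 2.500, O 1.000
Multiplying each by 2 gives whole numbers: C 3.00, H 5.00, O 2.00
Empirical formula: C3H5O2
Empirical-formula mass = 73.07 g/mol; 146 ÷ 73.07 ≈ 2, so the molecular formula is C6H10O4.

C6H10O4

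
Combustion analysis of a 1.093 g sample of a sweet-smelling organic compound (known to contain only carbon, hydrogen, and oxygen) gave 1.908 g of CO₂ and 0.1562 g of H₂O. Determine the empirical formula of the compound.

C5H2O4

mol C = 1.908 g CO₂ ÷ 44.009 g/mol = 0.043355 mol
mol H = 2 × 0.1562 g H₂O ÷ 18.015 g/mol = 0.017341 mol
mass O = 1.093 − (0.52073 + 0.017480) = 0.55479 g → mol O = 0.55479 ÷ 15.999 = 0.034676 mol
Divide by the smallest (0.017341 mol): C 2.500, H 1.000, O 2.000
Multiplying each by 2 gives whole numbers: C 5.00, H 2.00, O 4.00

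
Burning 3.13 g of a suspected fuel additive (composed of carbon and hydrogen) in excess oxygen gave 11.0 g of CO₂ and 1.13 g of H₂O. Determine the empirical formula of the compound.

C2H

mol C = 11.0 g CO₂ ÷ 44.009 g/mol = 0.2499 mol
mol H = 2 × 1.13 g H₂O ÷ 18.015 g/mol = 0.1255 mol
Divide by the smallest (0.1255 mol): C 1.992, H 1.000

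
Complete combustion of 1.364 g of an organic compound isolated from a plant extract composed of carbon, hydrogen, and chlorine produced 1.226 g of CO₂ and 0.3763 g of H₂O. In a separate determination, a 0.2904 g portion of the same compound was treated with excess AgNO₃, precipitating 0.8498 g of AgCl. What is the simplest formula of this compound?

mol C = 1.226 g CO₂ ÷ 44.009 g/mol = 0.027858 mol
mol H = 2 × 0.3763 g H₂O ÷ 18.015 g/mol = 0.041776 mol
From the AgCl data: mol Cl per gram of compound = (0.8498 ÷ 143.318) ÷ 0.2904 = 0.020418 mol/g, so in the 1.364 g combustion sample mol Cl = 0.027851 mol
Divide by the smallest (0.027851 mol): C 1.000, H 1.500, Cl 1.000
Multiplying each by 2 gives whole numbers: C 2.00, H 3.00, Cl 2.00

C2H3Cl2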